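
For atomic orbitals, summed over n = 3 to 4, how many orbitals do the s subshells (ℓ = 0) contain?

2

An s subshell (ℓ = 0) exists for every n ≥ 1, so shells n = 3, 4 each contribute one — 2 subshells.
Since each s subshell has 2·0+1 = 1 orbital, the total is 2 × 1 = 2.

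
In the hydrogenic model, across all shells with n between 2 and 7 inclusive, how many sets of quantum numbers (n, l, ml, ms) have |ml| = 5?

12

Go shell by shell, enumerating (l, ml) with |ml| = 5:
n=6 → 2; n=7 → 4.
Orbitals: 2 + 4 = 6. Including both spin states (ms = ±1/2) gives 2 × 6 = 12 states.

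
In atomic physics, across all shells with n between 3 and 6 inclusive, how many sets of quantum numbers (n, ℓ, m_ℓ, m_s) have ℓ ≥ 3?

Go shell by shell, enumerating (ℓ, m_ℓ) with ℓ ≥ 3:
n=4 → 7; n=5 → 16; n=6 → 27.
Orbitals: 7 + 16 + 27 = 50. Including both spin states (m_s = ±1/2) gives 2 × 50 = 100 states.

100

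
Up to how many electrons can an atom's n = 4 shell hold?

A shell holds 2n² electrons: 2 × 4² = 2 × 16 = 32.

32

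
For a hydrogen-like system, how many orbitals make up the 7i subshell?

13

A subshell has 2l+1 orbitals; with l = 6, that's 13.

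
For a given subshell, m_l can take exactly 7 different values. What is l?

m_l ranges over 2l+1 integers, so 2l+1 = 7 ⇒ l = 3.

l = 3 (f)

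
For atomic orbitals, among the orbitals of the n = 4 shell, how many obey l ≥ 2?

With n = 4 the allowed l are 0, 1, …, 3.
Per l-value: l=2 → 5; l=3 → 7.
Total orbitals: 5 + 7 = 12.

12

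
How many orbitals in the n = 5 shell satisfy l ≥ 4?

9

Go through l = 0, …, 4 (the values permitted for n = 5).
The (l, m_l) pairs meeting l ≥ 4 give: l=4 → 9.
Total orbitals: 9.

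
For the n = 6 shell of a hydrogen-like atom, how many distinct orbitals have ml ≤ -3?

6

The n = 6 shell has l = 0 through 5; check each.
Contributions: l=3 → 1; l=4 → 2; l=5 → 3.
Total orbitals: 1 + 2 + 3 = 6.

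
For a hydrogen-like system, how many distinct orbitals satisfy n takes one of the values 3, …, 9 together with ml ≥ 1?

Per-shell orbital counts meeting the constraint:
n=3 → 3; n=4 → 6; n=5 → 10; n=6 → 15; n=7 → 21; n=8 → 28; n=9 → 36.
Total orbitals: 3 + 6 + 10 + 15 + 21 + 28 + 36 = 119.

119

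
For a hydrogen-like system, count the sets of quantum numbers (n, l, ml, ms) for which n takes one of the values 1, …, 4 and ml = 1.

12

Work shell by shell — for each n, count the (l, ml) pairs that satisfy ml = 1:
n=2 → 1; n=3 → 2; n=4 → 3.
Orbitals: 1 + 2 + 3 = 6. Including both spin states (ms = ±1/2) gives 2 × 6 = 12 states.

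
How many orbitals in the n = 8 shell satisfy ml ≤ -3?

Per l-value: l=3 → 1; l=4 → 2; l=5 → 3; l=6 → 4; l=7 → 5.
Total orbitals: 1 + 2 + 3 + 4 + 5 = 15.

15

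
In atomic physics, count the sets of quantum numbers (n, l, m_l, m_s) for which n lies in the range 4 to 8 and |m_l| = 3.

Per-shell orbital counts meeting the constraint:
n=4 → 2; n=5 → 4; n=6 → 6; n=7 → 8; n=8 → 10.
Orbitals: 2 + 4 + 6 + 8 + 10 = 30. Including both spin states (m_s = ±1/2) gives 2 × 30 = 60 states.

60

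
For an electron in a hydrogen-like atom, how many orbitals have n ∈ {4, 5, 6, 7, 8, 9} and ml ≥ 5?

Per-shell orbital counts meeting the constraint:
n=6 → 1; n=7 → 3; n=8 → 6; n=9 → 10.
Total orbitals: 1 + 3 + 6 + 10 = 20.

20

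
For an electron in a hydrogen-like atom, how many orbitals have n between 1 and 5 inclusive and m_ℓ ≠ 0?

40

For each n in the range, tally the orbitals obeying m_ℓ ≠ 0:
n=2 → 2; n=3 → 6; n=4 → 12; n=5 → 20.
Total orbitals: 2 + 6 + 12 + 20 = 40.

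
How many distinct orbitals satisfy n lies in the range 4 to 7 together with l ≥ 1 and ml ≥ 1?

Go shell by shell, enumerating (l, ml) with l ≥ 1 and ml ≥ 1:
n=4 → 6; n=5 → 10; n=6 → 15; n=7 → 21.
Total orbitals: 6 + 10 + 15 + 21 = 52.

52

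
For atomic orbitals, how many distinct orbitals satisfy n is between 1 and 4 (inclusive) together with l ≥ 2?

17

Treat each shell separately and count matching orbitals:
n=3 → 5; n=4 → 12.
Total orbitals: 5 + 12 = 17.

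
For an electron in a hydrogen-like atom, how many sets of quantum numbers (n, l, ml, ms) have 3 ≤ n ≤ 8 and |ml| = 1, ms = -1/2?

Treat each shell separately and count matching orbitals:
n=3 → 4; n=4 → 6; n=5 → 8; n=6 → 10; n=7 → 12; n=8 → 14.
Orbitals: 4 + 6 + 8 + 10 + 12 + 14 = 54. With ms fixed to -1/2 there is one state per orbital, so 54 states.

54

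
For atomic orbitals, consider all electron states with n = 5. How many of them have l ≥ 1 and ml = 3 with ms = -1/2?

2

Orbitals with l ≥ 1 and ml = 3, by l: l=3 → 1; l=4 → 1.
Orbitals: 1 + 1 = 2. With ms fixed to a single value there is one state per orbital, giving 2 states.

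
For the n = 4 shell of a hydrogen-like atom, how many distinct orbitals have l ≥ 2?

12

Orbitals with l ≥ 2, by l: l=2 → 5; l=3 → 7.
Total orbitals: 5 + 7 = 12.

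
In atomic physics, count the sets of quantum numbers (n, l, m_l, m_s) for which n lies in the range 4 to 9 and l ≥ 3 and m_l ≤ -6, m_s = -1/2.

For each n in the range, tally the orbitals obeying l ≥ 3 and m_l ≤ -6:
n=7 → 1; n=8 → 3; n=9 → 6.
Orbitals: 1 + 3 + 6 = 10. With m_s fixed to -1/2 there is one state per orbital, so 10 states.

10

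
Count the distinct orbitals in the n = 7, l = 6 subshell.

A subshell has 2l+1 orbitals; with l = 6, that's 13.

13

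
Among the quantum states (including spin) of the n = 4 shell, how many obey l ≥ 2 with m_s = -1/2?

With n = 4 the allowed l are 0, 1, …, 3.
The (l, m_l) pairs meeting l ≥ 2 give: l=2 → 5; l=3 → 7.
Orbitals: 5 + 7 = 12. With m_s fixed to a single value there is one state per orbital, giving 12 states.

12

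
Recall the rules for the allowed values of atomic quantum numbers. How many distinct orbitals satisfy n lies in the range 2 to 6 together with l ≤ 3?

61

Work shell by shell — for each n, count the (l, m_l) pairs that satisfy l ≤ 3:
n=2 → 4; n=3 → 9; n=4 → 16; n=5 → 16; n=6 → 16.
Total orbitals: 4 + 9 + 16 + 16 + 16 = 61.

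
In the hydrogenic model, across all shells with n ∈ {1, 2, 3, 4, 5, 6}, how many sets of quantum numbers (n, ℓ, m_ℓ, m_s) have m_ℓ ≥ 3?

20

Treat each shell separately and count matching orbitals:
n=4 → 1; n=5 → 3; n=6 → 6.
Orbitals: 1 + 3 + 6 = 10. Including both spin states (m_s = ±1/2) gives 2 × 10 = 20 states.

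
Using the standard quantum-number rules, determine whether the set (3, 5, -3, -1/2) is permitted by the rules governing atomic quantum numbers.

No

The orbital quantum number must satisfy 0 ≤ l ≤ n−1. With n = 3 the allowed l values are 0, 1, 2, so l = 5 is out of range.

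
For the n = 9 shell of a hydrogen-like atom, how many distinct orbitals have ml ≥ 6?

Per l-value: l=6 → 1; l=7 → 2; l=8 → 3.
Total orbitals: 1 + 2 + 3 = 6.

6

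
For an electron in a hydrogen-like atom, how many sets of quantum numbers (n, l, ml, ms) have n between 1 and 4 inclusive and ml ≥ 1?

Treat each shell separately and count matching orbitals:
n=2 → 1; n=3 → 3; n=4 → 6.
Orbitals: 1 + 3 + 6 = 10. Including both spin states (ms = ±1/2) gives 2 × 10 = 20 states.

20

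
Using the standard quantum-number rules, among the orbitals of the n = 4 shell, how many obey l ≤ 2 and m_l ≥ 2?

1

The n = 4 shell has l = 0 through 3; check each.
Orbitals with l ≤ 2 and m_l ≥ 2, by l: l=2 → 1.
Total orbitals: 1.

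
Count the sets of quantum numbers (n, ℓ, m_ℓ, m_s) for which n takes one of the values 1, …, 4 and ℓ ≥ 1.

52

Treat each shell separately and count matching orbitals:
n=2 → 3; n=3 → 8; n=4 → 15.
Orbitals: 3 + 8 + 15 = 26. Including both spin states (m_s = ±1/2) gives 2 × 26 = 52 states.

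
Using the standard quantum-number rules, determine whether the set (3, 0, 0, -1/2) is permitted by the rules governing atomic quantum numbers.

Allowed

n = 3 is a positive integer. l = 0 satisfies 0 ≤ l ≤ n−1 = 2. ml = 0 lies in the range −l … +l (here 0). ms = -1/2 is one of ±1/2.
All four constraints are satisfied.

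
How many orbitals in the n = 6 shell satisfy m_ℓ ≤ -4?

3

Go through ℓ = 0, …, 5 (the values permitted for n = 6).
Contributions: ℓ=4 → 1; ℓ=5 → 2.
Total orbitals: 1 + 2 = 3.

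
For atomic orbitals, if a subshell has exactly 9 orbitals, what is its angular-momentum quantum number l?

l = 4 (g)

2l+1 = 9 gives l = 4.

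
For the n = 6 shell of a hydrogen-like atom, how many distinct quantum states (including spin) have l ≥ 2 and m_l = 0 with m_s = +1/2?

Go through l = 0, …, 5 (the values permitted for n = 6).
Orbitals with l ≥ 2 and m_l = 0, by l: l=2 → 1; l=3 → 1; l=4 → 1; l=5 → 1.
Orbitals: 1 + 1 + 1 + 1 = 4. With m_s fixed to a single value there is one state per orbital, giving 4 states.

4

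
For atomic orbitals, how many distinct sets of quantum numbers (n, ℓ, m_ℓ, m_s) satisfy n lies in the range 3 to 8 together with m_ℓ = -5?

Count contributing orbitals for each principal shell:
n=6 → 1; n=7 → 2; n=8 → 3.
Orbitals: 1 + 2 + 3 = 6. Including both spin states (m_s = ±1/2) gives 2 × 6 = 12 states.

12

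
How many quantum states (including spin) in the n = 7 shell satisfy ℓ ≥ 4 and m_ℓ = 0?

The n = 7 shell has ℓ = 0 through 6; check each.
Orbitals with ℓ ≥ 4 and m_ℓ = 0, by ℓ: ℓ=4 → 1; ℓ=5 → 1; ℓ=6 → 1.
Orbitals: 1 + 1 + 1 = 3. Each orbital carries two spin states, so 3 × 2 = 6 states.

6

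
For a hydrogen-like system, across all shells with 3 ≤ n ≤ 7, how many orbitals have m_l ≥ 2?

Go shell by shell, enumerating (l, m_l) with m_l ≥ 2:
n=3 → 1; n=4 → 3; n=5 → 6; n=6 → 10; n=7 → 15.
Total orbitals: 1 + 3 + 6 + 10 + 15 = 35.

35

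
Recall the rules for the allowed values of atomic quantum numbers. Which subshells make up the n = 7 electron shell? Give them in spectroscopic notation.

For n = 7, ℓ runs from 0 to 6. In spectroscopic notation ℓ = 0,1,2,… ↔ s,p,d,f,g,h,i, so the subshells are 7s, 7p, 7d, 7f, 7g, 7h, 7i.

7s, 7p, 7d, 7f, 7g, 7h, 7i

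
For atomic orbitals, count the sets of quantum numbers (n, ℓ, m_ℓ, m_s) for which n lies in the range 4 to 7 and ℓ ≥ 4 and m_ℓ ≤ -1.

56

Work shell by shell — for each n, count the (ℓ, m_ℓ) pairs that satisfy ℓ ≥ 4 and m_ℓ ≤ -1:
n=5 → 4; n=6 → 9; n=7 → 15.
Orbitals: 4 + 9 + 15 = 28. Including both spin states (m_s = ±1/2) gives 2 × 28 = 56 states.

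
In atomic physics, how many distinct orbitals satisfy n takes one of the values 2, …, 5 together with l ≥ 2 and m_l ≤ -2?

10

Treat each shell separately and count matching orbitals:
n=3 → 1; n=4 → 3; n=5 → 6.
Total orbitals: 1 + 3 + 6 = 10.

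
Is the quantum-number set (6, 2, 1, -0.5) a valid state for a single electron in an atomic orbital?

n = 6 is a positive integer. l = 2 satisfies 0 ≤ l ≤ n−1 = 5. m_l = 1 lies in the range −l … +l (here −2 … 2). m_s = -1/2 is one of ±1/2.
All four constraints are satisfied.

Yes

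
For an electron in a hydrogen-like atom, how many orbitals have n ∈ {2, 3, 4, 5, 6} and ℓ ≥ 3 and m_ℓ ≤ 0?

28

Go shell by shell, enumerating (ℓ, m_ℓ) with ℓ ≥ 3 and m_ℓ ≤ 0:
n=4 → 4; n=5 → 9; n=6 → 15.
Total orbitals: 4 + 9 + 15 = 28.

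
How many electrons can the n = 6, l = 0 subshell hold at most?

2

A subshell with l = 0 has 2l+1 = 1 orbital, each holding 2 electrons (spin ±1/2), so 1 × 2 = 2.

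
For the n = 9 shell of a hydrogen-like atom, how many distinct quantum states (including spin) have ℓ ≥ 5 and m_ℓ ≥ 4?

Orbitals with ℓ ≥ 5 and m_ℓ ≥ 4, by ℓ: ℓ=5 → 2; ℓ=6 → 3; ℓ=7 → 4; ℓ=8 → 5.
Orbitals: 2 + 3 + 4 + 5 = 14. Each orbital carries two spin states, so 14 × 2 = 28 states.

28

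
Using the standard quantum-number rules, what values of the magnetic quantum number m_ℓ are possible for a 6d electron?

-2, -1, 0, 1, 2

The 6d subshell has ℓ = 2, and m_ℓ takes every integer from −ℓ to +ℓ. With ℓ = 2 that gives the 5 values -2, -1, 0, 1, 2.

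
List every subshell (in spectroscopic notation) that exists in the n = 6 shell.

For n = 6, l runs from 0 to 5. In spectroscopic notation l = 0,1,2,… ↔ s,p,d,f,g,h,i, so the subshells are 6s, 6p, 6d, 6f, 6g, 6h.

6s, 6p, 6d, 6f, 6g, 6h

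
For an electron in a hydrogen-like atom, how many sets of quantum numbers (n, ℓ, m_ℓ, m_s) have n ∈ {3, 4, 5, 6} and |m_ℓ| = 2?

40

Work shell by shell — for each n, count the (ℓ, m_ℓ) pairs that satisfy |m_ℓ| = 2:
n=3 → 2; n=4 → 4; n=5 → 6; n=6 → 8.
Orbitals: 2 + 4 + 6 + 8 = 20. Including both spin states (m_s = ±1/2) gives 2 × 20 = 40 states.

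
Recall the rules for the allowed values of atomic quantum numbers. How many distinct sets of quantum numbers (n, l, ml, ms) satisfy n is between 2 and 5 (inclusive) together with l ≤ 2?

Count contributing orbitals for each principal shell:
n=2 → 4; n=3 → 9; n=4 → 9; n=5 → 9.
Orbitals: 4 + 9 + 9 + 9 = 31. Including both spin states (ms = ±1/2) gives 2 × 31 = 62 states.

62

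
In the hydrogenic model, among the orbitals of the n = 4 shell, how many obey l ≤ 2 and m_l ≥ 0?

6

The n = 4 shell has l = 0 through 3; check each.
Per l-value: l=0 → 1; l=1 → 2; l=2 → 3.
Total orbitals: 1 + 2 + 3 = 6.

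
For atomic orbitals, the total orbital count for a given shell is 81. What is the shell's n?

n² = 81 ⇒ n = 9.

n = 9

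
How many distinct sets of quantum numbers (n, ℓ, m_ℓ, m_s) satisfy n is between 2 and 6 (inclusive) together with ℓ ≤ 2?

Treat each shell separately and count matching orbitals:
n=2 → 4; n=3 → 9; n=4 → 9; n=5 → 9; n=6 → 9.
Orbitals: 4 + 9 + 9 + 9 + 9 = 40. Including both spin states (m_s = ±1/2) gives 2 × 40 = 80 states.

80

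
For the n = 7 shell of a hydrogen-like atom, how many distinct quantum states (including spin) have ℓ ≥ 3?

For n = 7, ℓ ranges over 0 … 6.
The (ℓ, m_ℓ) pairs meeting ℓ ≥ 3 give: ℓ=3 → 7; ℓ=4 → 9; ℓ=5 → 11; ℓ=6 → 13.
Orbitals: 7 + 9 + 11 + 13 = 40. Each orbital carries two spin states, so 40 × 2 = 80 states.

80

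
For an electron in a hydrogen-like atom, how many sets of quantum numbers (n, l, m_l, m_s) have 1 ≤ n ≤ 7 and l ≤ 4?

For each n in the range, tally the orbitals obeying l ≤ 4:
n=1 → 1; n=2 → 4; n=3 → 9; n=4 → 16; n=5 → 25; n=6 → 25; n=7 → 25.
Orbitals: 1 + 4 + 9 + 16 + 25 + 25 + 25 = 105. Including both spin states (m_s = ±1/2) gives 2 × 105 = 210 states.

210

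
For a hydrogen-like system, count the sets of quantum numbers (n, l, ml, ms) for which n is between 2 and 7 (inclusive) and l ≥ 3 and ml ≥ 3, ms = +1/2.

Work shell by shell — for each n, count the (l, ml) pairs that satisfy l ≥ 3 and ml ≥ 3:
n=4 → 1; n=5 → 3; n=6 → 6; n=7 → 10.
Orbitals: 1 + 3 + 6 + 10 = 20. With ms fixed to +1/2 there is one state per orbital, so 20 states.

20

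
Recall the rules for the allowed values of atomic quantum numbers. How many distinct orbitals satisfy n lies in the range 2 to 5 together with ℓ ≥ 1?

Work shell by shell — for each n, count the (ℓ, m_ℓ) pairs that satisfy ℓ ≥ 1:
n=2 → 3; n=3 → 8; n=4 → 15; n=5 → 24.
Total orbitals: 3 + 8 + 15 + 24 = 50.

50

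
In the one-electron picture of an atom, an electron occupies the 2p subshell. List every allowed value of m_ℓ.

-1, 0, 1

The 2p subshell has ℓ = 1, and m_ℓ takes every integer from −ℓ to +ℓ. With ℓ = 1 that gives the 3 values -1, 0, 1.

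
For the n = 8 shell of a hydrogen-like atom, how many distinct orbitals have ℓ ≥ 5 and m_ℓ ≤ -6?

The (ℓ, m_ℓ) pairs meeting ℓ ≥ 5 and m_ℓ ≤ -6 give: ℓ=6 → 1; ℓ=7 → 2.
Total orbitals: 1 + 2 = 3.

3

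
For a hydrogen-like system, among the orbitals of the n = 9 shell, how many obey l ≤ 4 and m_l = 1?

4

For n = 9, l ranges over 0 … 8.
Contributions: l=1 → 1; l=2 → 1; l=3 → 1; l=4 → 1.
Total orbitals: 1 + 1 + 1 + 1 = 4.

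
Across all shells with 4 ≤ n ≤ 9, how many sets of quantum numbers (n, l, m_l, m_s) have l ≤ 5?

370

Treat each shell separately and count matching orbitals:
n=4 → 16; n=5 → 25; n=6 → 36; n=7 → 36; n=8 → 36; n=9 → 36.
Orbitals: 16 + 25 + 36 + 36 + 36 + 36 = 185. Including both spin states (m_s = ±1/2) gives 2 × 185 = 370 states.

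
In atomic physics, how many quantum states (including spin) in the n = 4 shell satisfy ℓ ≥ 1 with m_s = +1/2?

15

For n = 4, ℓ ranges over 0 … 3.
Orbitals with ℓ ≥ 1, by ℓ: ℓ=1 → 3; ℓ=2 → 5; ℓ=3 → 7.
Orbitals: 3 + 5 + 7 = 15. With m_s fixed to a single value there is one state per orbital, giving 15 states.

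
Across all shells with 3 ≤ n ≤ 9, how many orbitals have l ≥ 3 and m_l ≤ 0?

For each n in the range, tally the orbitals obeying l ≥ 3 and m_l ≤ 0:
n=4 → 4; n=5 → 9; n=6 → 15; n=7 → 22; n=8 → 30; n=9 → 39.
Total orbitals: 4 + 9 + 15 + 22 + 30 + 39 = 119.

119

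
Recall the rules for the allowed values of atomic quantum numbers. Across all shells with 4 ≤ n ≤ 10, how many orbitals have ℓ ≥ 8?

Treat each shell separately and count matching orbitals:
n=9 → 17; n=10 → 36.
Total orbitals: 17 + 36 = 53.

53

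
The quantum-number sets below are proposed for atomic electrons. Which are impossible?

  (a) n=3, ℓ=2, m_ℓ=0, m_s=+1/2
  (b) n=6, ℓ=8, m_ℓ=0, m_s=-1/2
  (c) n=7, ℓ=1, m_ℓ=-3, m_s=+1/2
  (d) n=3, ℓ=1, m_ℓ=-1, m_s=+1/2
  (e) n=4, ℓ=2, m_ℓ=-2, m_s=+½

(b) and (c)

(b) has ℓ = 8 ≥ n = 6, violating 0 ≤ ℓ ≤ n−1.
(c) has |m_ℓ| = 3 > ℓ = 1, violating −ℓ ≤ m_ℓ ≤ ℓ.
The remaining sets (a), (d), (e) satisfy all four rules.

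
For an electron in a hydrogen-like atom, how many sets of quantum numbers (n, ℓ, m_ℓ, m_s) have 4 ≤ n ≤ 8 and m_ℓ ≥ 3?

70

For each n in the range, tally the orbitals obeying m_ℓ ≥ 3:
n=4 → 1; n=5 → 3; n=6 → 6; n=7 → 10; n=8 → 15.
Orbitals: 1 + 3 + 6 + 10 + 15 = 35. Including both spin states (m_s = ±1/2) gives 2 × 35 = 70 states.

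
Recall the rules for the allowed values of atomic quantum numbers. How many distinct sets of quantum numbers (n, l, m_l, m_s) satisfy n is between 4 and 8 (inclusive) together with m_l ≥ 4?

40

For each n in the range, tally the orbitals obeying m_l ≥ 4:
n=5 → 1; n=6 → 3; n=7 → 6; n=8 → 10.
Orbitals: 1 + 3 + 6 + 10 = 20. Including both spin states (m_s = ±1/2) gives 2 × 20 = 40 states.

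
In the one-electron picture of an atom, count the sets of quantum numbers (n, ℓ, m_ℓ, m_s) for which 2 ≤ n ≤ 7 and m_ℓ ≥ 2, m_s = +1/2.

35

Per-shell orbital counts meeting the constraint:
n=3 → 1; n=4 → 3; n=5 → 6; n=6 → 10; n=7 → 15.
Orbitals: 1 + 3 + 6 + 10 + 15 = 35. With m_s fixed to +1/2 there is one state per orbital, so 35 states.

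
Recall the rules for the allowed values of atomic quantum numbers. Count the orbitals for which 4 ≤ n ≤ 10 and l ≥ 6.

Count contributing orbitals for each principal shell:
n=7 → 13; n=8 → 28; n=9 → 45; n=10 → 64.
Total orbitals: 13 + 28 + 45 + 64 = 150.

150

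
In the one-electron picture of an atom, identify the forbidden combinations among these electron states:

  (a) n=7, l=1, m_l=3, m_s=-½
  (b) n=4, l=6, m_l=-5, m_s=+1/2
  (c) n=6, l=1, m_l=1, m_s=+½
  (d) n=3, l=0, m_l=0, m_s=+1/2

(a) has |m_l| = 3 > l = 1, violating −l ≤ m_l ≤ l.
(b) has l = 6 ≥ n = 4, violating 0 ≤ l ≤ n−1.
The remaining sets (c), (d) satisfy all four rules.

(a) and (b)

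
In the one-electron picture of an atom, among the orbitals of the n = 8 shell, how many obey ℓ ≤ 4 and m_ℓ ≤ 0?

For n = 8, ℓ ranges over 0 … 7.
Contributions: ℓ=0 → 1; ℓ=1 → 2; ℓ=2 → 3; ℓ=3 → 4; ℓ=4 → 5.
Total orbitals: 1 + 2 + 3 + 4 + 5 = 15.

15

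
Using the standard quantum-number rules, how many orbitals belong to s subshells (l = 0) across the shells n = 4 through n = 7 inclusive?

4

An s subshell (l = 0) exists for every n ≥ 1, so shells n = 4, 5, 6, 7 each contribute one — 4 subshells.
Since each s subshell has 2·0+1 = 1 orbital, the total is 4 × 1 = 4.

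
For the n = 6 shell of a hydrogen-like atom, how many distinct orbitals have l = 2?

For n = 6, l ranges over 0 … 5.
Orbitals with l = 2, by l: l=2 → 5.
Total orbitals: 5.

5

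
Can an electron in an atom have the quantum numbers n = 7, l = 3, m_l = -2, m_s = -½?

Allowed

n = 7 is a positive integer. l = 3 satisfies 0 ≤ l ≤ n−1 = 6. m_l = -2 lies in the range −l … +l (here −3 … 3). m_s = -1/2 is one of ±1/2.
All four constraints are satisfied.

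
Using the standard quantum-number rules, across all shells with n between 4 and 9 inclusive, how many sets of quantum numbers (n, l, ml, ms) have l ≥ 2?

494

Work shell by shell — for each n, count the (l, ml) pairs that satisfy l ≥ 2:
n=4 → 12; n=5 → 21; n=6 → 32; n=7 → 45; n=8 → 60; n=9 → 77.
Orbitals: 12 + 21 + 32 + 45 + 60 + 77 = 247. Including both spin states (ms = ±1/2) gives 2 × 247 = 494 states.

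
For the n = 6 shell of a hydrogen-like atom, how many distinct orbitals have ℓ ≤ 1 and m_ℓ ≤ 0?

The n = 6 shell has ℓ = 0 through 5; check each.
The (ℓ, m_ℓ) pairs meeting ℓ ≤ 1 and m_ℓ ≤ 0 give: ℓ=0 → 1; ℓ=1 → 2.
Total orbitals: 1 + 2 = 3.

3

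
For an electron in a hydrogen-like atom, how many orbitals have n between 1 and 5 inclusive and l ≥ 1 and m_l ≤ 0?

30

Treat each shell separately and count matching orbitals:
n=2 → 2; n=3 → 5; n=4 → 9; n=5 → 14.
Total orbitals: 2 + 5 + 9 + 14 = 30.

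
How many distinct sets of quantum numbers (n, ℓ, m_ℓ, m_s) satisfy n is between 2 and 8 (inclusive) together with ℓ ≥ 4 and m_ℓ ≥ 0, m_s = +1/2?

Per-shell orbital counts meeting the constraint:
n=5 → 5; n=6 → 11; n=7 → 18; n=8 → 26.
Orbitals: 5 + 11 + 18 + 26 = 60. With m_s fixed to +1/2 there is one state per orbital, so 60 states.

60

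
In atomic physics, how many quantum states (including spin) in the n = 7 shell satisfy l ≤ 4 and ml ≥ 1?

Contributions: l=1 → 1; l=2 → 2; l=3 → 3; l=4 → 4.
Orbitals: 1 + 2 + 3 + 4 = 10. Each orbital carries two spin states, so 10 × 2 = 20 states.

20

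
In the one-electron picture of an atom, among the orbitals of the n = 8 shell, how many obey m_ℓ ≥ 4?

10

Per ℓ-value: ℓ=4 → 1; ℓ=5 → 2; ℓ=6 → 3; ℓ=7 → 4.
Total orbitals: 1 + 2 + 3 + 4 = 10.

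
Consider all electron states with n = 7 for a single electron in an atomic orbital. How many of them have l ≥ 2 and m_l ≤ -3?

20

For n = 7, l ranges over 0 … 6.
Orbitals with l ≥ 2 and m_l ≤ -3, by l: l=3 → 1; l=4 → 2; l=5 → 3; l=6 → 4.
Orbitals: 1 + 2 + 3 + 4 = 10. Each orbital carries two spin states, so 10 × 2 = 20 states.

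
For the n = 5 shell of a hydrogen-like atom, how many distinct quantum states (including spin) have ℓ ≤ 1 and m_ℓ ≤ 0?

Go through ℓ = 0, …, 4 (the values permitted for n = 5).
Orbitals with ℓ ≤ 1 and m_ℓ ≤ 0, by ℓ: ℓ=0 → 1; ℓ=1 → 2.
Orbitals: 1 + 2 = 3. Each orbital carries two spin states, so 3 × 2 = 6 states.

6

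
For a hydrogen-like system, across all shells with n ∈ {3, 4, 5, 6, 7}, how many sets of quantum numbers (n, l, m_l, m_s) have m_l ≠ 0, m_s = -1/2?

Per-shell orbital counts meeting the constraint:
n=3 → 6; n=4 → 12; n=5 → 20; n=6 → 30; n=7 → 42.
Orbitals: 6 + 12 + 20 + 30 + 42 = 110. With m_s fixed to -1/2 there is one state per orbital, so 110 states.

110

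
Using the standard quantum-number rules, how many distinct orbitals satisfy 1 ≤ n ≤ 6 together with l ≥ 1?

Go shell by shell, enumerating (l, ml) with l ≥ 1:
n=2 → 3; n=3 → 8; n=4 → 15; n=5 → 24; n=6 → 35.
Total orbitals: 3 + 8 + 15 + 24 + 35 = 85.

85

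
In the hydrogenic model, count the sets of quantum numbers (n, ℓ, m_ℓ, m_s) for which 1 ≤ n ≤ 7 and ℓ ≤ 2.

100

Work shell by shell — for each n, count the (ℓ, m_ℓ) pairs that satisfy ℓ ≤ 2:
n=1 → 1; n=2 → 4; n=3 → 9; n=4 → 9; n=5 → 9; n=6 → 9; n=7 → 9.
Orbitals: 1 + 4 + 9 + 9 + 9 + 9 + 9 = 50. Including both spin states (m_s = ±1/2) gives 2 × 50 = 100 states.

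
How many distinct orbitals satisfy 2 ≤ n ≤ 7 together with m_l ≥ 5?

Count contributing orbitals for each principal shell:
n=6 → 1; n=7 → 3.
Total orbitals: 1 + 3 = 4.

4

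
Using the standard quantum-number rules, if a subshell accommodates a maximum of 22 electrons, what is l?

2(2l+1) = 22 ⇒ 2l+1 = 11 ⇒ l = 5.

l = 5 (h)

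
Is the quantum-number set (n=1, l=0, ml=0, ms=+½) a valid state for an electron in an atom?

n = 1 is a positive integer. l = 0 satisfies 0 ≤ l ≤ n−1 = 0. ml = 0 lies in the range −l … +l (here 0). ms = +1/2 is one of ±1/2.
All four constraints are satisfied.

Allowed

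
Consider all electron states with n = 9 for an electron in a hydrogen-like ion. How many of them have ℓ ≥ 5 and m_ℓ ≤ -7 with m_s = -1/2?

3

The (ℓ, m_ℓ) pairs meeting ℓ ≥ 5 and m_ℓ ≤ -7 give: ℓ=7 → 1; ℓ=8 → 2.
Orbitals: 1 + 2 = 3. With m_s fixed to a single value there is one state per orbital, giving 3 states.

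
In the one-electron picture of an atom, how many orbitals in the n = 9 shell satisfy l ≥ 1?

Go through l = 0, …, 8 (the values permitted for n = 9).
The (l, ml) pairs meeting l ≥ 1 give: l=1 → 3; l=2 → 5; l=3 → 7; l=4 → 9; l=5 → 11; l=6 → 13; l=7 → 15; l=8 → 17.
Total orbitals: 3 + 5 + 7 + 9 + 11 + 13 + 15 + 17 = 80.

80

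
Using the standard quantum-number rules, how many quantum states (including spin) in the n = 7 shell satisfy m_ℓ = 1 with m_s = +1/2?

Go through ℓ = 0, …, 6 (the values permitted for n = 7).
Contributions: ℓ=1 → 1; ℓ=2 → 1; ℓ=3 → 1; ℓ=4 → 1; ℓ=5 → 1; ℓ=6 → 1.
Orbitals: 1 + 1 + 1 + 1 + 1 + 1 = 6. With m_s fixed to a single value there is one state per orbital, giving 6 states.

6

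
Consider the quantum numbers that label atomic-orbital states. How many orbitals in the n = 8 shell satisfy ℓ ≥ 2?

For n = 8, ℓ ranges over 0 … 7.
Contributions: ℓ=2 → 5; ℓ=3 → 7; ℓ=4 → 9; ℓ=5 → 11; ℓ=6 → 13; ℓ=7 → 15.
Total orbitals: 5 + 7 + 9 + 11 + 13 + 15 = 60.

60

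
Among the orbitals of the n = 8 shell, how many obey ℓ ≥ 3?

55

Per ℓ-value: ℓ=3 → 7; ℓ=4 → 9; ℓ=5 → 11; ℓ=6 → 13; ℓ=7 → 15.
Total orbitals: 7 + 9 + 11 + 13 + 15 = 55.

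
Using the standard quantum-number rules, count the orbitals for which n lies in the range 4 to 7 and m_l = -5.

Go shell by shell, enumerating (l, m_l) with m_l = -5:
n=6 → 1; n=7 → 2.
Total orbitals: 1 + 2 = 3.

3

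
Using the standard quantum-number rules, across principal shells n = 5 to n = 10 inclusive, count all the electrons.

710

Shell n has n² orbitals: 5²=25 + 6²=36 + 7²=49 + 8²=64 + 9²=81 + 10²=100 = 355 orbitals.
Two spin states per orbital: 2 × 355 = 710 electrons.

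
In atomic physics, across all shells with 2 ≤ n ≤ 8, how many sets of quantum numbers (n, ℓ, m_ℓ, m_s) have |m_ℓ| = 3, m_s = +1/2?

For each n in the range, tally the orbitals obeying |m_ℓ| = 3:
n=4 → 2; n=5 → 4; n=6 → 6; n=7 → 8; n=8 → 10.
Orbitals: 2 + 4 + 6 + 8 + 10 = 30. With m_s fixed to +1/2 there is one state per orbital, so 30 states.

30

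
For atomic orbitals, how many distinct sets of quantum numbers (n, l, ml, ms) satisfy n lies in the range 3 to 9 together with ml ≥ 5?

Work shell by shell — for each n, count the (l, ml) pairs that satisfy ml ≥ 5:
n=6 → 1; n=7 → 3; n=8 → 6; n=9 → 10.
Orbitals: 1 + 3 + 6 + 10 = 20. Including both spin states (ms = ±1/2) gives 2 × 20 = 40 states.

40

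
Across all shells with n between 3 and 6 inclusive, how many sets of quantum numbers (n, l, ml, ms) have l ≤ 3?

Work shell by shell — for each n, count the (l, ml) pairs that satisfy l ≤ 3:
n=3 → 9; n=4 → 16; n=5 → 16; n=6 → 16.
Orbitals: 9 + 16 + 16 + 16 = 57. Including both spin states (ms = ±1/2) gives 2 × 57 = 114 states.

114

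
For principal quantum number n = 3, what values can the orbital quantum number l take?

l is an integer with 0 ≤ l ≤ n−1, so for n = 3: l = 0, 1, 2.

0, 1, 2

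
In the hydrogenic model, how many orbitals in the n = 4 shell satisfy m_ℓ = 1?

Go through ℓ = 0, …, 3 (the values permitted for n = 4).
Orbitals with m_ℓ = 1, by ℓ: ℓ=1 → 1; ℓ=2 → 1; ℓ=3 → 1.
Total orbitals: 1 + 1 + 1 = 3.

3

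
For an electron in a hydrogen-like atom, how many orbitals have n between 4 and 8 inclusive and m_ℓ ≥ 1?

Per-shell orbital counts meeting the constraint:
n=4 → 6; n=5 → 10; n=6 → 15; n=7 → 21; n=8 → 28.
Total orbitals: 6 + 10 + 15 + 21 + 28 = 80.

80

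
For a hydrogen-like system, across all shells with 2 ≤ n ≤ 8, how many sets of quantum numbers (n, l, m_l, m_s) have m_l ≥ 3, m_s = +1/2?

35

For each n in the range, tally the orbitals obeying m_l ≥ 3:
n=4 → 1; n=5 → 3; n=6 → 6; n=7 → 10; n=8 → 15.
Orbitals: 1 + 3 + 6 + 10 + 15 = 35. With m_s fixed to +1/2 there is one state per orbital, so 35 states.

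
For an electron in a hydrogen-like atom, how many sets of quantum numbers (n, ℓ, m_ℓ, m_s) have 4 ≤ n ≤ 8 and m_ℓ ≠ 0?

For each n in the range, tally the orbitals obeying m_ℓ ≠ 0:
n=4 → 12; n=5 → 20; n=6 → 30; n=7 → 42; n=8 → 56.
Orbitals: 12 + 20 + 30 + 42 + 56 = 160. Including both spin states (m_s = ±1/2) gives 2 × 160 = 320 states.

320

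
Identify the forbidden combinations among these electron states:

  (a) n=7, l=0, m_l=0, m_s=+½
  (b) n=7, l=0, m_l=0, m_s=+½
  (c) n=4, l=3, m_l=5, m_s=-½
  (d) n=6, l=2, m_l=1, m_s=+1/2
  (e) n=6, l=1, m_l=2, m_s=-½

(c) has |m_l| = 5 > l = 3, violating −l ≤ m_l ≤ l.
(e) has |m_l| = 2 > l = 1, violating −l ≤ m_l ≤ l.
The remaining sets (a), (b), (d) satisfy all four rules.

(c) and (e)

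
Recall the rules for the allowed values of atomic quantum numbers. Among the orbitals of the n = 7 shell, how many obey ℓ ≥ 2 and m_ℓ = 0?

5

Go through ℓ = 0, …, 6 (the values permitted for n = 7).
Orbitals with ℓ ≥ 2 and m_ℓ = 0, by ℓ: ℓ=2 → 1; ℓ=3 → 1; ℓ=4 → 1; ℓ=5 → 1; ℓ=6 → 1.
Total orbitals: 1 + 1 + 1 + 1 + 1 = 5.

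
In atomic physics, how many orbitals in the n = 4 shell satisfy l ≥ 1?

Orbitals with l ≥ 1, by l: l=1 → 3; l=2 → 5; l=3 → 7.
Total orbitals: 3 + 5 + 7 = 15.

15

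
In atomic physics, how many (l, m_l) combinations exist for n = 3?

9

The n = 3 shell contains n² = 3² = 9 orbitals.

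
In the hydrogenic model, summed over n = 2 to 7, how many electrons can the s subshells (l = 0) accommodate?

12

An s subshell (l = 0) exists for every n ≥ 1, so shells n = 2, 3, 4, 5, 6, 7 each contribute one — 6 subshells.
Since each s subshell holds 2(2·0+1) = 2 electrons, the total is 6 × 2 = 12.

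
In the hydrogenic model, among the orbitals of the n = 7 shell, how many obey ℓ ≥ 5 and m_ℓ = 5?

2

With n = 7 the allowed ℓ are 0, 1, …, 6.
Orbitals with ℓ ≥ 5 and m_ℓ = 5, by ℓ: ℓ=5 → 1; ℓ=6 → 1.
Total orbitals: 1 + 1 = 2.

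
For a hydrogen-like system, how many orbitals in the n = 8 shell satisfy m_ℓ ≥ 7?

Contributions: ℓ=7 → 1.
Total orbitals: 1.

1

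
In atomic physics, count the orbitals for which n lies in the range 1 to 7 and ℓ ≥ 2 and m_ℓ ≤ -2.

35

Go shell by shell, enumerating (ℓ, m_ℓ) with ℓ ≥ 2 and m_ℓ ≤ -2:
n=3 → 1; n=4 → 3; n=5 → 6; n=6 → 10; n=7 → 15.
Total orbitals: 1 + 3 + 6 + 10 + 15 = 35.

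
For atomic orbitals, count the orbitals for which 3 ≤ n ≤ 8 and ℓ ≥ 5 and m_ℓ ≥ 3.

22

For each n in the range, tally the orbitals obeying ℓ ≥ 5 and m_ℓ ≥ 3:
n=6 → 3; n=7 → 7; n=8 → 12.
Total orbitals: 3 + 7 + 12 = 22.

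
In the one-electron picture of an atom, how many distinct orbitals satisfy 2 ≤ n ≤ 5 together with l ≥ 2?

Count contributing orbitals for each principal shell:
n=3 → 5; n=4 → 12; n=5 → 21.
Total orbitals: 5 + 12 + 21 = 38.

38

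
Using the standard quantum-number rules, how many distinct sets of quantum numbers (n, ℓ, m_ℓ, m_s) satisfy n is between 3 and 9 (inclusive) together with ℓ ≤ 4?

300

Per-shell orbital counts meeting the constraint:
n=3 → 9; n=4 → 16; n=5 → 25; n=6 → 25; n=7 → 25; n=8 → 25; n=9 → 25.
Orbitals: 9 + 16 + 25 + 25 + 25 + 25 + 25 = 150. Including both spin states (m_s = ±1/2) gives 2 × 150 = 300 states.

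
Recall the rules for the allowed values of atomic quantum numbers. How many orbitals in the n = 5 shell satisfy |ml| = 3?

4

The n = 5 shell has l = 0 through 4; check each.
Contributions: l=3 → 2; l=4 → 2.
Total orbitals: 2 + 2 = 4.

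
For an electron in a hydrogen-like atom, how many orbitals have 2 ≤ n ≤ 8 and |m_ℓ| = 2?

Work shell by shell — for each n, count the (ℓ, m_ℓ) pairs that satisfy |m_ℓ| = 2:
n=3 → 2; n=4 → 4; n=5 → 6; n=6 → 8; n=7 → 10; n=8 → 12.
Total orbitals: 2 + 4 + 6 + 8 + 10 + 12 = 42.

42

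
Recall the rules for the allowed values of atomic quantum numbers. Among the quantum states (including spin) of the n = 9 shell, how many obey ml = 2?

14

Go through l = 0, …, 8 (the values permitted for n = 9).
Orbitals with ml = 2, by l: l=2 → 1; l=3 → 1; l=4 → 1; l=5 → 1; l=6 → 1; l=7 → 1; l=8 → 1.
Orbitals: 1 + 1 + 1 + 1 + 1 + 1 + 1 = 7. Each orbital carries two spin states, so 7 × 2 = 14 states.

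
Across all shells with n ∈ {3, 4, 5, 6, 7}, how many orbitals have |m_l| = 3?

20

Per-shell orbital counts meeting the constraint:
n=4 → 2; n=5 → 4; n=6 → 6; n=7 → 8.
Total orbitals: 2 + 4 + 6 + 8 = 20.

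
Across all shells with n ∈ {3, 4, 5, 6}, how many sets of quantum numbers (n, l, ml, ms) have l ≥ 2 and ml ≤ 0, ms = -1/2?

For each n in the range, tally the orbitals obeying l ≥ 2 and ml ≤ 0:
n=3 → 3; n=4 → 7; n=5 → 12; n=6 → 18.
Orbitals: 3 + 7 + 12 + 18 = 40. With ms fixed to -1/2 there is one state per orbital, so 40 states.

40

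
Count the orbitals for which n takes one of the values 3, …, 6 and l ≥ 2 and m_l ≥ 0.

Per-shell orbital counts meeting the constraint:
n=3 → 3; n=4 → 7; n=5 → 12; n=6 → 18.
Total orbitals: 3 + 7 + 12 + 18 = 40.

40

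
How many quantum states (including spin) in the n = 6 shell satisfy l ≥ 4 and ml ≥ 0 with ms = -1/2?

The n = 6 shell has l = 0 through 5; check each.
Per l-value: l=4 → 5; l=5 → 6.
Orbitals: 5 + 6 = 11. With ms fixed to a single value there is one state per orbital, giving 11 states.

11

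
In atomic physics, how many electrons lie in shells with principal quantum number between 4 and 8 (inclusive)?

Shell n has n² orbitals: 4²=16 + 5²=25 + 6²=36 + 7²=49 + 8²=64 = 190 orbitals.
Two spin states per orbital: 2 × 190 = 380 electrons.

380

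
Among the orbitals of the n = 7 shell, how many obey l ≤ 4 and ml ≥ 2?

The n = 7 shell has l = 0 through 6; check each.
Orbitals with l ≤ 4 and ml ≥ 2, by l: l=2 → 1; l=3 → 2; l=4 → 3.
Total orbitals: 1 + 2 + 3 = 6.

6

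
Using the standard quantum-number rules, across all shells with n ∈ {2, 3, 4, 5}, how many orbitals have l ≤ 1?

Work shell by shell — for each n, count the (l, ml) pairs that satisfy l ≤ 1:
n=2 → 4; n=3 → 4; n=4 → 4; n=5 → 4.
Total orbitals: 4 + 4 + 4 + 4 = 16.

16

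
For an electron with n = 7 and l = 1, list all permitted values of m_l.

m_l takes every integer from −l to +l. With l = 1 that gives the 3 values -1, 0, 1.

-1, 0, 1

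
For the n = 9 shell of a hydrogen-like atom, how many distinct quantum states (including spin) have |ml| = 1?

For n = 9, l ranges over 0 … 8.
Orbitals with |ml| = 1, by l: l=1 → 2; l=2 → 2; l=3 → 2; l=4 → 2; l=5 → 2; l=6 → 2; l=7 → 2; l=8 → 2.
Orbitals: 2 + 2 + 2 + 2 + 2 + 2 + 2 + 2 = 16. Each orbital carries two spin states, so 16 × 2 = 32 states.

32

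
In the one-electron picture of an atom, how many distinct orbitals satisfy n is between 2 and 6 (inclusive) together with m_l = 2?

10

For each n in the range, tally the orbitals obeying m_l = 2:
n=3 → 1; n=4 → 2; n=5 → 3; n=6 → 4.
Total orbitals: 1 + 2 + 3 + 4 = 10.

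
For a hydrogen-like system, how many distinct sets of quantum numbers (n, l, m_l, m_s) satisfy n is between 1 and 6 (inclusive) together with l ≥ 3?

For each n in the range, tally the orbitals obeying l ≥ 3:
n=4 → 7; n=5 → 16; n=6 → 27.
Orbitals: 7 + 16 + 27 = 50. Including both spin states (m_s = ±1/2) gives 2 × 50 = 100 states.

100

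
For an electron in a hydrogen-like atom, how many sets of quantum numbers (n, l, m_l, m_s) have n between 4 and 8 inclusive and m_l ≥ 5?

20

Per-shell orbital counts meeting the constraint:
n=6 → 1; n=7 → 3; n=8 → 6.
Orbitals: 1 + 3 + 6 = 10. Including both spin states (m_s = ±1/2) gives 2 × 10 = 20 states.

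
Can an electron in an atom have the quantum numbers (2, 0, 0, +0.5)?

Yes

n = 2 is a positive integer. l = 0 satisfies 0 ≤ l ≤ n−1 = 1. ml = 0 lies in the range −l … +l (here 0). ms = +1/2 is one of ±1/2.
All four constraints are satisfied.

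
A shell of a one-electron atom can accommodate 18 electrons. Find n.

n = 3

2n² = 18 ⇒ n² = 9 ⇒ n = 3.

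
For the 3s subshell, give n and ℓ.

n = 3, ℓ = 0

The leading integer gives n = 3; the letter 's' means ℓ = 0.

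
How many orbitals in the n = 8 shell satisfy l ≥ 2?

For n = 8, l ranges over 0 … 7.
Per l-value: l=2 → 5; l=3 → 7; l=4 → 9; l=5 → 11; l=6 → 13; l=7 → 15.
Total orbitals: 5 + 7 + 9 + 11 + 13 + 15 = 60.

60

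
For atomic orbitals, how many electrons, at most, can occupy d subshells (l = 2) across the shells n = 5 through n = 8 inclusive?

40

A d subshell (l = 2) exists for every n ≥ 3, so shells n = 5, 6, 7, 8 each contribute one — 4 subshells.
Since each d subshell holds 2(2·2+1) = 10 electrons, the total is 4 × 10 = 40.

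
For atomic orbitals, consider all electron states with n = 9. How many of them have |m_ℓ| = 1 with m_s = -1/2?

For n = 9, ℓ ranges over 0 … 8.
Per ℓ-value: ℓ=1 → 2; ℓ=2 → 2; ℓ=3 → 2; ℓ=4 → 2; ℓ=5 → 2; ℓ=6 → 2; ℓ=7 → 2; ℓ=8 → 2.
Orbitals: 2 + 2 + 2 + 2 + 2 + 2 + 2 + 2 = 16. With m_s fixed to a single value there is one state per orbital, giving 16 states.

16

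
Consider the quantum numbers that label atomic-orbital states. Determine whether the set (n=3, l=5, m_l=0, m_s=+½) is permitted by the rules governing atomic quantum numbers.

The orbital quantum number must satisfy 0 ≤ l ≤ n−1. With n = 3 the allowed l values are 0, 1, 2, so l = 5 is out of range.

Invalid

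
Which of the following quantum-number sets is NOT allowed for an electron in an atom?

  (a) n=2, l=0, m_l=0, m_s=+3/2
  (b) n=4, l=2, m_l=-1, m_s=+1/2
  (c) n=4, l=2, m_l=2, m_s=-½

(a)

(a) has m_s = +3/2, but an electron's spin must be ±1/2.
The remaining sets (b), (c) satisfy all four rules.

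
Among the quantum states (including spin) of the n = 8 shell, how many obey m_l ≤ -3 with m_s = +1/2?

For n = 8, l ranges over 0 … 7.
Orbitals with m_l ≤ -3, by l: l=3 → 1; l=4 → 2; l=5 → 3; l=6 → 4; l=7 → 5.
Orbitals: 1 + 2 + 3 + 4 + 5 = 15. With m_s fixed to a single value there is one state per orbital, giving 15 states.

15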